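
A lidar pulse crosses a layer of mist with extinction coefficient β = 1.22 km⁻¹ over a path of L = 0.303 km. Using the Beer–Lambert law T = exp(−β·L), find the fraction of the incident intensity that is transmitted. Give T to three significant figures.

0.691

τ = β·L = 1.22 × 0.303 = 0.3697.
T = exp(−0.3697) = 0.6910.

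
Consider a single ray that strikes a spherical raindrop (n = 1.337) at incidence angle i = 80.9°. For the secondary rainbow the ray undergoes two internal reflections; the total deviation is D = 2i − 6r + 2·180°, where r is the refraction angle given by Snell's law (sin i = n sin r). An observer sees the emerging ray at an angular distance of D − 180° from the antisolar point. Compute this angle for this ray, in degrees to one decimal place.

sin r = sin 80.9° / 1.337 = 0.9874/1.337 = 0.7385; r = 47.61°.
D = 2·80.9° − 6·47.61° + 2·180° = 161.80° − 285.64° + 360° = 236.16°.
Angle from antisolar point = D − 180° = 56.16°.

56.2°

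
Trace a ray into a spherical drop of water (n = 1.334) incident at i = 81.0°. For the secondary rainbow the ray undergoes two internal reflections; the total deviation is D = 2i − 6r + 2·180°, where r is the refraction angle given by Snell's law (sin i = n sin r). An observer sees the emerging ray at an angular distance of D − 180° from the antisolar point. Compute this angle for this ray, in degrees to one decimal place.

55.4°

sin r = sin 81.0° / 1.334 = 0.9877/1.334 = 0.7404; r = 47.77°.
D = 2·81.0° − 6·47.77° + 2·180° = 162.00° − 286.59° + 360° = 235.41°.
Angle from antisolar point = D − 180° = 55.41°.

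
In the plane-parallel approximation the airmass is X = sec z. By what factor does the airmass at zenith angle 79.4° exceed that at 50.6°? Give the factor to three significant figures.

3.45

X(79.4°)/X(50.6°) = sec 79.4° / sec 50.6° = cos 50.6° / cos 79.4° = 0.6347/0.1840 = 3.4505.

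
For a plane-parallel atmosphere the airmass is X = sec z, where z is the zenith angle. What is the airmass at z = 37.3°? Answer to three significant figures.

1.26

X = sec z = 1/cos 37.3° = 1/0.7955 = 1.2571.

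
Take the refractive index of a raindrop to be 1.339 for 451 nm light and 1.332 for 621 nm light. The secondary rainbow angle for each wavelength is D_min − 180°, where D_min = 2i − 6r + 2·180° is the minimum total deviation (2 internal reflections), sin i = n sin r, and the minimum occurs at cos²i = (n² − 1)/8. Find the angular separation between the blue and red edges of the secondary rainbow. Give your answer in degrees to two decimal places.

1.82°

At 451 nm (n = 1.339): cos²i = 0.09912 → i = 71.650°, r = 45.141°, D_min = 232.451°, rainbow angle = 52.451°.
At 621 nm (n = 1.332): cos²i = 0.09678 → i = 71.875°, r = 45.520°, D_min = 230.628°, rainbow angle = 50.628°.
Angular width = |52.451° − 50.628°| = 1.823°.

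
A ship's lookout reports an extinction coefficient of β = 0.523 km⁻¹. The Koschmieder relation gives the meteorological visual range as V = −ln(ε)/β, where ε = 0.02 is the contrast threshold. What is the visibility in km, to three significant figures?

V = −ln(0.02) / 0.523 = 3.912 / 0.523 = 7.4800 km.

7.48 km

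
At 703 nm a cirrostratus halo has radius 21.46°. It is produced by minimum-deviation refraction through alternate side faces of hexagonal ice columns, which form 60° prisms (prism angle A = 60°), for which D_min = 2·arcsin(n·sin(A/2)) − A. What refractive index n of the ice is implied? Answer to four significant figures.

1.305

Rearranging: n = sin((D_min + A)/2) / sin(A/2).
(D_min + A)/2 = (21.46° + 60°)/2 = 40.730°.
n = sin 40.730° / sin 30° = 0.6525 / 0.5000 = 1.3050.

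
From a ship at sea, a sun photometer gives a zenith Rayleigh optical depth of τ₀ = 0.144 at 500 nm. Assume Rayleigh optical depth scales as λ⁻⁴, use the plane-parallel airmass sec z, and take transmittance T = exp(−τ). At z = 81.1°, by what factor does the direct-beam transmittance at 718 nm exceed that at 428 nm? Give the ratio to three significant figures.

4.55

Airmass: sec 81.1° = 6.4637.
τ(718 nm) = 0.144 × (500/718)⁴ × 6.4637 = 0.144 × 0.2352 × 6.4637 = 0.2189.
τ(428 nm) = 0.144 × (500/428)⁴ × 6.4637 = 0.144 × 1.8625 × 6.4637 = 1.7336.
T(718)/T(428) = exp(τ_B − τ_A) = exp(1.5147) = 4.5481.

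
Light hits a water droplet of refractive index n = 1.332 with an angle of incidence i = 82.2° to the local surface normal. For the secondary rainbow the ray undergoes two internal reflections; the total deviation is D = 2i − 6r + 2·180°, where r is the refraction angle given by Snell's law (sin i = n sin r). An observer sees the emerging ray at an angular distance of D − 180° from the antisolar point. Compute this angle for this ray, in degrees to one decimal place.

56.1°

sin r = sin 82.2° / 1.332 = 0.9907/1.332 = 0.7438; r = 48.06°.
D = 2·82.2° − 6·48.06° + 2·180° = 164.40° − 288.34° + 360° = 236.06°.
Angle from antisolar point = D − 180° = 56.06°.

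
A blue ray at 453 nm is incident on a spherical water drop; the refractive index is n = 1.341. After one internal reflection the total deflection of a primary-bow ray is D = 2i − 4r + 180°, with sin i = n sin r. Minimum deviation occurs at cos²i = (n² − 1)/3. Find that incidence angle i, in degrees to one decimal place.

58.9°

cos²i = (1.341² − 1)/3 = (1.79828 − 1)/3 = 0.26609.
cos i = 0.51584, so i = 58.946°.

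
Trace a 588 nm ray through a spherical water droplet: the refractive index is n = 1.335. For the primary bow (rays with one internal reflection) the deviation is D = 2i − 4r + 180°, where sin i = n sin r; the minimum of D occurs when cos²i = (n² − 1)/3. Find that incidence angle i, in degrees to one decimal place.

cos²i = (1.335² − 1)/3 = (1.78222 − 1)/3 = 0.26074.
cos i = 0.51063, so i = 59.294°.

59.3°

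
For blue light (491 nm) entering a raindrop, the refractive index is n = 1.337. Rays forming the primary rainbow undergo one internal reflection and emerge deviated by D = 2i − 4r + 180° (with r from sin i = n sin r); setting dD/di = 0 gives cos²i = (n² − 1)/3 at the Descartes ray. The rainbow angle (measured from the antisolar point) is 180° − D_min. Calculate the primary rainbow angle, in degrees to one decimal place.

cos²i = (1.78757 − 1)/3 = 0.26252; i = arccos(0.51237) = 59.178°.
sin r = sin 59.178°/1.337 = 0.64231; r = 39.964°.
D_min = 2·59.178° − 4·39.964° + 180° = 138.500°.
Rainbow angle = 180° − D_min = 41.500°.

41.5°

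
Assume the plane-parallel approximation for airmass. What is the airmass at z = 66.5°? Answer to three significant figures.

2.51

X = sec z = 1/cos 66.5° = 1/0.3987 = 2.5078.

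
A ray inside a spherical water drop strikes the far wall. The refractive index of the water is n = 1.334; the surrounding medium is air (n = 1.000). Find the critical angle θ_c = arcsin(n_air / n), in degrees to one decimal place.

sin θ_c = n_air / n = 1.000 / 1.334 = 0.7496.
θ_c = arcsin(0.7496) = 48.56°.

48.6°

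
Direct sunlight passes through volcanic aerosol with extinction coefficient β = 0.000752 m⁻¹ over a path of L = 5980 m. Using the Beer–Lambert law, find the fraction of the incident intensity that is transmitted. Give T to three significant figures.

τ = β·L = 0.000752 × 5980 = 4.4970.
T = exp(−4.4970) = 0.0111.

0.0111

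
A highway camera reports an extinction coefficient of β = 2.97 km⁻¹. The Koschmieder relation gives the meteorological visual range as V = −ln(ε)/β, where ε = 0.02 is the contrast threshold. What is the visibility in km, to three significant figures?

1.32 km

V = −ln(0.02) / 2.97 = 3.912 / 2.97 = 1.3172 km.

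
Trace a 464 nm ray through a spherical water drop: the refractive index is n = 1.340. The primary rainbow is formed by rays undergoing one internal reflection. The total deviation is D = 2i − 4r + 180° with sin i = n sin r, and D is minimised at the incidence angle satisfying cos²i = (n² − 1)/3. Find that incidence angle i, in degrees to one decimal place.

59.0°

cos²i = (1.340² − 1)/3 = (1.79560 − 1)/3 = 0.26520.
cos i = 0.51498, so i = 59.004°.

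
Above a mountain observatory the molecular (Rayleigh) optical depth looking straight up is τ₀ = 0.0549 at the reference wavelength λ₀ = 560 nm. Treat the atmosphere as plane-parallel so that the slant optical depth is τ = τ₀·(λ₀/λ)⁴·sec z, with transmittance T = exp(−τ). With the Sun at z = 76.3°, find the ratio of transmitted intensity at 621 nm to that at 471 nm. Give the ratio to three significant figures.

1.36

Airmass: sec 76.3° = 4.2223.
τ(621 nm) = 0.0549 × (560/621)⁴ × 4.2223 = 0.0549 × 0.6613 × 4.2223 = 0.1533.
τ(471 nm) = 0.0549 × (560/471)⁴ × 4.2223 = 0.0549 × 1.9983 × 4.2223 = 0.4632.
T(621)/T(471) = exp(τ_B − τ_A) = exp(0.3099) = 1.3633.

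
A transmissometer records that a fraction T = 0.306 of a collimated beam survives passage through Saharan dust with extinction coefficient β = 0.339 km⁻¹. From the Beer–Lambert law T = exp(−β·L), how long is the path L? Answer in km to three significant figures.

Beer–Lambert: T = exp(−βL) ⇒ L = −ln(T)/β = −ln(0.306)/0.339 = 1.1842/0.339 = 3.493 km.

3.49 km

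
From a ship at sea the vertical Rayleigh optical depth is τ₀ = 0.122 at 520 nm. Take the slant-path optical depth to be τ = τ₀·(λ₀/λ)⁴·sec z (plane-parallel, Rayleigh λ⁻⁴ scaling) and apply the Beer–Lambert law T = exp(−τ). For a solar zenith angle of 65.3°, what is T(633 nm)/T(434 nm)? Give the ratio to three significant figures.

Airmass: sec 65.3° = 2.3931.
τ(633 nm) = 0.122 × (520/633)⁴ × 2.3931 = 0.122 × 0.4554 × 2.3931 = 0.1330.
τ(434 nm) = 0.122 × (520/434)⁴ × 2.3931 = 0.122 × 2.0609 × 2.3931 = 0.6017.
T(633)/T(434) = exp(τ_B − τ_A) = exp(0.4687) = 1.5980.

1.60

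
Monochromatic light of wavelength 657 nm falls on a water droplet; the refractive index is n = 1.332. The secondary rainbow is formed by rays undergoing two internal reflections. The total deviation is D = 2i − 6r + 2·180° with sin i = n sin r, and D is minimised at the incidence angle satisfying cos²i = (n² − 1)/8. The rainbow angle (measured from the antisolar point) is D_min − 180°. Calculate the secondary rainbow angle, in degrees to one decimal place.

cos²i = (1.77422 − 1)/8 = 0.09678; i = arccos(0.31109) = 71.875°.
sin r = sin 71.875°/1.332 = 0.71350; r = 45.520°.
D_min = 2·71.875° − 6·45.520° + 360° = 230.628°.
Rainbow angle = D_min − 180° = 50.628°.

50.6°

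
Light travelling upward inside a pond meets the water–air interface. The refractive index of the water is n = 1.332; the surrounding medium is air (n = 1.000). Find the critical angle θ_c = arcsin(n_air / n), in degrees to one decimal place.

sin θ_c = n_air / n = 1.000 / 1.332 = 0.7508.
θ_c = arcsin(0.7508) = 48.66°.

48.7°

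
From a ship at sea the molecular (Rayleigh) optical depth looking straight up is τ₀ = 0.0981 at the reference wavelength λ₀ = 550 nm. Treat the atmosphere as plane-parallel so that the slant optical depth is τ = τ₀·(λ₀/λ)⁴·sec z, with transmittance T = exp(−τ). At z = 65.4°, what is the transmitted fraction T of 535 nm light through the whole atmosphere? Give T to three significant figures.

sec 65.4° = 2.4022.
τ = 0.0981 × (550/535)⁴ × 2.4022 = 0.0981 × 1.1170 × 2.4022 = 0.2632.
T = exp(−0.2632) = 0.7686.

0.769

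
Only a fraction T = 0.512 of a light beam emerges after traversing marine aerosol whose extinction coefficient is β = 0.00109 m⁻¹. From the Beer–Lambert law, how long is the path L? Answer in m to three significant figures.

614 m

Beer–Lambert: T = exp(−βL) ⇒ L = −ln(T)/β = −ln(0.512)/0.00109 = 0.6694/0.00109 = 614.2 m.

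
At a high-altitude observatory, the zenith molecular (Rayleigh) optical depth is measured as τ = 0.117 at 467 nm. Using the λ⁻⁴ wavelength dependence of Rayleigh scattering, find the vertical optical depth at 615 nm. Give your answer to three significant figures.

τ(615 nm) = τ(467 nm) × (467/615)⁴ = 0.117 × (0.7593)⁴ = 0.117 × 0.3325 = 0.0389.

0.0389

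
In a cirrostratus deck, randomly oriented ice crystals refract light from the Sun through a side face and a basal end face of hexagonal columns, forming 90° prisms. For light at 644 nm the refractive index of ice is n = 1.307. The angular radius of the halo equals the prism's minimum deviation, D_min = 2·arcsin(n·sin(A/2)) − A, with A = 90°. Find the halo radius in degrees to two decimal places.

n·sin(A/2) = 1.307 × sin 45° = 1.307 × 0.7071 = 0.9242.
D_min = 2·arcsin(0.9242) − 90° = 2 × 67.546° − 90° = 45.093°.

45.09°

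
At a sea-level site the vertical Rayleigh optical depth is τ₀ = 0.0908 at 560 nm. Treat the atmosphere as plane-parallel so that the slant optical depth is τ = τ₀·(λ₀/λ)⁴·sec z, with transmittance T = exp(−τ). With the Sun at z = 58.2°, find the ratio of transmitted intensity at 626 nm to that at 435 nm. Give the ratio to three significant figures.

1.44

Airmass: sec 58.2° = 1.8977.
τ(626 nm) = 0.0908 × (560/626)⁴ × 1.8977 = 0.0908 × 0.6404 × 1.8977 = 0.1103.
τ(435 nm) = 0.0908 × (560/435)⁴ × 1.8977 = 0.0908 × 2.7466 × 1.8977 = 0.4733.
T(626)/T(435) = exp(τ_B − τ_A) = exp(0.3629) = 1.4375.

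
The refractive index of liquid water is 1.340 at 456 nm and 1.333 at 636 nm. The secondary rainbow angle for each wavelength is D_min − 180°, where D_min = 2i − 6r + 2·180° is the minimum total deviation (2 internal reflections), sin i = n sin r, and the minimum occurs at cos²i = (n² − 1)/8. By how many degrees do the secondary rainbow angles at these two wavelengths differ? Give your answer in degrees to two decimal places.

1.82°

At 456 nm (n = 1.340): cos²i = 0.09945 → i = 71.618°, r = 45.088°, D_min = 232.709°, rainbow angle = 52.709°.
At 636 nm (n = 1.333): cos²i = 0.09711 → i = 71.843°, r = 45.466°, D_min = 230.891°, rainbow angle = 50.891°.
Angular width = |52.709° − 50.891°| = 1.818°.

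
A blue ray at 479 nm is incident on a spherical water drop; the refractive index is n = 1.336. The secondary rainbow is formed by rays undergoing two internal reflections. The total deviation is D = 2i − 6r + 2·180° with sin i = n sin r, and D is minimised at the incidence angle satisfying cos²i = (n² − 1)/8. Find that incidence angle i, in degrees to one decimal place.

71.7°

cos²i = (1.336² − 1)/8 = (1.78490 − 1)/8 = 0.09811.
cos i = 0.31323, so i = 71.746°.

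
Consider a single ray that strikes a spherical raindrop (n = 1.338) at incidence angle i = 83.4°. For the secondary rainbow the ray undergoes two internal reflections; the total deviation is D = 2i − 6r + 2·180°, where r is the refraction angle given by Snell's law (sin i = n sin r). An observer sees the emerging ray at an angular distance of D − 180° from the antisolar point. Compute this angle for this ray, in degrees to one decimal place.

59.2°

sin r = sin 83.4° / 1.338 = 0.9934/1.338 = 0.7424; r = 47.94°.
D = 2·83.4° − 6·47.94° + 2·180° = 166.80° − 287.63° + 360° = 239.17°.
Angle from antisolar point = D − 180° = 59.17°.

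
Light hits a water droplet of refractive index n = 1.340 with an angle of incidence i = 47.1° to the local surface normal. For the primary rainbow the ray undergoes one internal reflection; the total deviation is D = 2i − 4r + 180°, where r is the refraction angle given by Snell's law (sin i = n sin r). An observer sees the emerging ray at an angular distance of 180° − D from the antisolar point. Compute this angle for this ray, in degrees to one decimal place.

38.4°

sin r = sin 47.1° / 1.340 = 0.7325/1.340 = 0.5467; r = 33.14°.
D = 2·47.1° − 4·33.14° + 180° = 94.20° − 132.56° + 180° = 141.64°.
Angle from antisolar point = 180° − D = 38.36°.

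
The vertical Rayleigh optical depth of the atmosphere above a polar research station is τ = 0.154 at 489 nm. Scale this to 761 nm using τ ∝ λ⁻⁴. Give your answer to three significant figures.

0.0263

τ(761 nm) = τ(489 nm) × (489/761)⁴ = 0.154 × (0.6426)⁴ = 0.154 × 0.1705 = 0.0263.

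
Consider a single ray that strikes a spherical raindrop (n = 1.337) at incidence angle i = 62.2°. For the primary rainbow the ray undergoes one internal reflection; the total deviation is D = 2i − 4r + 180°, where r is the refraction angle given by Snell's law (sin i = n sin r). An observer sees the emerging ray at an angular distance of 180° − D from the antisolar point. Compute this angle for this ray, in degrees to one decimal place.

41.3°

sin r = sin 62.2° / 1.337 = 0.8846/1.337 = 0.6616; r = 41.42°.
D = 2·62.2° − 4·41.42° + 180° = 124.40° − 165.69° + 180° = 138.71°.
Angle from antisolar point = 180° − D = 41.29°.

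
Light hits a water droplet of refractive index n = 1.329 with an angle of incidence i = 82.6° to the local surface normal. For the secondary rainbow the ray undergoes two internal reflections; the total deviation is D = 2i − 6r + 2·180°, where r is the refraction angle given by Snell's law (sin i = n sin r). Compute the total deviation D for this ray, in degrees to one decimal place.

sin r = sin 82.6° / 1.329 = 0.9917/1.329 = 0.7462; r = 48.26°.
D = 2·82.6° − 6·48.26° + 2·180° = 165.20° − 289.56° + 360° = 235.64°.

235.6°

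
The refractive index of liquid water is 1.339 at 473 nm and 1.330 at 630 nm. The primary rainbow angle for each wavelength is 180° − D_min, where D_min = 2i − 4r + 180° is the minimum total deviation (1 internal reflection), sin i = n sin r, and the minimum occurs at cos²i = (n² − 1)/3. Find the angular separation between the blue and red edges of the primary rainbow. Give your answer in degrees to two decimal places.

1.30°

At 473 nm (n = 1.339): cos²i = 0.26431 → i = 59.062°, r = 39.834°, D_min = 138.786°, rainbow angle = 41.214°.
At 630 nm (n = 1.330): cos²i = 0.25630 → i = 59.585°, r = 40.422°, D_min = 137.484°, rainbow angle = 42.516°.
Angular width = |41.214° − 42.516°| = 1.303°.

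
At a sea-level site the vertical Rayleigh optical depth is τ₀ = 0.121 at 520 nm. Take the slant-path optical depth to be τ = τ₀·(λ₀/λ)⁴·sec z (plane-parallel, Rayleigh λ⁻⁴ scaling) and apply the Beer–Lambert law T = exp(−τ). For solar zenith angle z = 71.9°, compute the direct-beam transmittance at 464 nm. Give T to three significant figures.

0.541

sec 71.9° = 3.2188.
τ = 0.121 × (520/464)⁴ × 3.2188 = 0.121 × 1.5774 × 3.2188 = 0.6144.
T = exp(−0.6144) = 0.5410.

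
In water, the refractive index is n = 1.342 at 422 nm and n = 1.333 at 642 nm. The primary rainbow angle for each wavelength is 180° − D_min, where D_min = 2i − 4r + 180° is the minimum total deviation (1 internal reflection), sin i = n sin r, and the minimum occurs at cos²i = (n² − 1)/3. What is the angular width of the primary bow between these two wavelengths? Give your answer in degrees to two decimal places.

At 422 nm (n = 1.342): cos²i = 0.26699 → i = 58.888°, r = 39.641°, D_min = 139.213°, rainbow angle = 40.787°.
At 642 nm (n = 1.333): cos²i = 0.25896 → i = 59.410°, r = 40.225°, D_min = 137.922°, rainbow angle = 42.078°.
Angular width = |40.787° − 42.078°| = 1.291°.

1.29°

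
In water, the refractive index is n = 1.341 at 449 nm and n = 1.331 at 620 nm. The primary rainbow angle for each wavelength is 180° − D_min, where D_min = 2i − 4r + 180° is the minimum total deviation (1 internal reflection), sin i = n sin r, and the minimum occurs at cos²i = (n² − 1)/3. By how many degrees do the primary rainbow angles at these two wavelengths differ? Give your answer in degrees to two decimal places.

At 449 nm (n = 1.341): cos²i = 0.26609 → i = 58.946°, r = 39.705°, D_min = 139.071°, rainbow angle = 40.929°.
At 620 nm (n = 1.331): cos²i = 0.25719 → i = 59.527°, r = 40.356°, D_min = 137.630°, rainbow angle = 42.370°.
Angular width = |40.929° − 42.370°| = 1.441°.

1.44°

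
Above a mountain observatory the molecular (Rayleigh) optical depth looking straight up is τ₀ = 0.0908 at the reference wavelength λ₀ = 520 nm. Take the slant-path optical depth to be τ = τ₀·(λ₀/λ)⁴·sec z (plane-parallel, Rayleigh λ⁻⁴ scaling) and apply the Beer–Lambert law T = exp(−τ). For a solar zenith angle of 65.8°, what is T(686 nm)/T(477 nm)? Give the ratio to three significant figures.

1.27

Airmass: sec 65.8° = 2.4395.
τ(686 nm) = 0.0908 × (520/686)⁴ × 2.4395 = 0.0908 × 0.3302 × 2.4395 = 0.0731.
τ(477 nm) = 0.0908 × (520/477)⁴ × 2.4395 = 0.0908 × 1.4123 × 2.4395 = 0.3128.
T(686)/T(477) = exp(τ_B − τ_A) = exp(0.2397) = 1.2709.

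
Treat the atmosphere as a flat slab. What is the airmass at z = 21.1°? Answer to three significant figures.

X = sec z = 1/cos 21.1° = 1/0.9330 = 1.0719.

1.07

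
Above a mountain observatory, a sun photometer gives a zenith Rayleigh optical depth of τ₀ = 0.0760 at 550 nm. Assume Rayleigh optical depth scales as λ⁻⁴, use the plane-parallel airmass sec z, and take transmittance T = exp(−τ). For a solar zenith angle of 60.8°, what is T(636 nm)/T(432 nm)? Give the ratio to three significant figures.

1.38

Airmass: sec 60.8° = 2.0498.
τ(636 nm) = 0.0760 × (550/636)⁴ × 2.0498 = 0.0760 × 0.5593 × 2.0498 = 0.0871.
τ(432 nm) = 0.0760 × (550/432)⁴ × 2.0498 = 0.0760 × 2.6273 × 2.0498 = 0.4093.
T(636)/T(432) = exp(τ_B − τ_A) = exp(0.3222) = 1.3801.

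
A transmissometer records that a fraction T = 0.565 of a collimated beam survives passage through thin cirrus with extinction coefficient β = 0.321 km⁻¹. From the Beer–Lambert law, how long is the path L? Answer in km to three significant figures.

Beer–Lambert: T = exp(−βL) ⇒ L = −ln(T)/β = −ln(0.565)/0.321 = 0.5709/0.321 = 1.779 km.

1.78 km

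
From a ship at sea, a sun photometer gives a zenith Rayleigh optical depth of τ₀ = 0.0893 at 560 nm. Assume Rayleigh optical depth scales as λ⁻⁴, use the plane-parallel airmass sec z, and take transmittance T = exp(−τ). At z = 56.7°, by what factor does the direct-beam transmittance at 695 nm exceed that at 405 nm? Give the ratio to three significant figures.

Airmass: sec 56.7° = 1.8214.
τ(695 nm) = 0.0893 × (560/695)⁴ × 1.8214 = 0.0893 × 0.4215 × 1.8214 = 0.0686.
τ(405 nm) = 0.0893 × (560/405)⁴ × 1.8214 = 0.0893 × 3.6554 × 1.8214 = 0.5946.
T(695)/T(405) = exp(τ_B − τ_A) = exp(0.5260) = 1.6921.

1.69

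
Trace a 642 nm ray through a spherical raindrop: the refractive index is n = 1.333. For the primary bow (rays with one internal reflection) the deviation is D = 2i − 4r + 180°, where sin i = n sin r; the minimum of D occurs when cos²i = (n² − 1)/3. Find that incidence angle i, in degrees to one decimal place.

cos²i = (1.333² − 1)/3 = (1.77689 − 1)/3 = 0.25896.
cos i = 0.50888, so i = 59.410°.

59.4°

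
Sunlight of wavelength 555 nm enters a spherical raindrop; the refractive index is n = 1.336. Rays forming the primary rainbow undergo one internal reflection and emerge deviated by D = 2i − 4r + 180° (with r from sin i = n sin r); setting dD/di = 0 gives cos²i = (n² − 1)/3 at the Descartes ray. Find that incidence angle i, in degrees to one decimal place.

cos²i = (1.336² − 1)/3 = (1.78490 − 1)/3 = 0.26163.
cos i = 0.51150, so i = 59.236°.

59.2°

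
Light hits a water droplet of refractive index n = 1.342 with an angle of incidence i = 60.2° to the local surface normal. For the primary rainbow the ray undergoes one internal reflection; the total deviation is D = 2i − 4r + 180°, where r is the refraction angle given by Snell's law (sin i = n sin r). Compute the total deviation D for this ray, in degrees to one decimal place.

sin r = sin 60.2° / 1.342 = 0.8678/1.342 = 0.6466; r = 40.29°.
D = 2·60.2° − 4·40.29° + 180° = 120.40° − 161.15° + 180° = 139.25°.

139.3°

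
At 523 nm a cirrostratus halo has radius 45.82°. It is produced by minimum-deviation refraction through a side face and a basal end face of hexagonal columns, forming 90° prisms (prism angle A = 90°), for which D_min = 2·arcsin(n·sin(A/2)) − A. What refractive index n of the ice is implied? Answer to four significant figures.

Rearranging: n = sin((D_min + A)/2) / sin(A/2).
(D_min + A)/2 = (45.82° + 90°)/2 = 67.910°.
n = sin 67.910° / sin 45° = 0.9266 / 0.7071 = 1.3104.

1.310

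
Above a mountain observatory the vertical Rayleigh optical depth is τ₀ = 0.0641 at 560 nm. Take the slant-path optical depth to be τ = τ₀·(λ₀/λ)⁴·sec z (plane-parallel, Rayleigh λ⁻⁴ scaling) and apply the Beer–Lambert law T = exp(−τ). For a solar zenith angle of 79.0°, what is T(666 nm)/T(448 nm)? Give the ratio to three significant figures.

Airmass: sec 79.0° = 5.2408.
τ(666 nm) = 0.0641 × (560/666)⁴ × 5.2408 = 0.0641 × 0.4999 × 5.2408 = 0.1679.
τ(448 nm) = 0.0641 × (560/448)⁴ × 5.2408 = 0.0641 × 2.4414 × 5.2408 = 0.8202.
T(666)/T(448) = exp(τ_B − τ_A) = exp(0.6522) = 1.9198.

1.92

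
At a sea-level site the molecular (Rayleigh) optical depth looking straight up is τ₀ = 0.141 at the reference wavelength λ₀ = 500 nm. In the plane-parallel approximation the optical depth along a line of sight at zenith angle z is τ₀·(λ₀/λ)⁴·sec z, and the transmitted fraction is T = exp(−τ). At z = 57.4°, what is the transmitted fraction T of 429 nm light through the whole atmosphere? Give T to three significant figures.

0.617

sec 57.4° = 1.8561.
τ = 0.141 × (500/429)⁴ × 1.8561 = 0.141 × 1.8452 × 1.8561 = 0.4829.
T = exp(−0.4829) = 0.6170.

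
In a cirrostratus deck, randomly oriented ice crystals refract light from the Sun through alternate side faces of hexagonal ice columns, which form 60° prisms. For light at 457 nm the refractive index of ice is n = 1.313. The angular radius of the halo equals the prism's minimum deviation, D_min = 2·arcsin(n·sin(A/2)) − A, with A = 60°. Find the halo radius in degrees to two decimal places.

n·sin(A/2) = 1.313 × sin 30° = 1.313 × 0.5000 = 0.6565.
D_min = 2·arcsin(0.6565) − 60° = 2 × 41.033° − 60° = 22.067°.

22.07°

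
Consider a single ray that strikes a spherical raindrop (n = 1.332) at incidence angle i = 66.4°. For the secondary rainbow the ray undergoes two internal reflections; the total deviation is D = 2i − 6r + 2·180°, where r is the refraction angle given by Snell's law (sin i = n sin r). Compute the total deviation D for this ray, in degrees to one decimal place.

sin r = sin 66.4° / 1.332 = 0.9164/1.332 = 0.6880; r = 43.47°.
D = 2·66.4° − 6·43.47° + 2·180° = 132.80° − 260.81° + 360° = 231.99°.

232.0°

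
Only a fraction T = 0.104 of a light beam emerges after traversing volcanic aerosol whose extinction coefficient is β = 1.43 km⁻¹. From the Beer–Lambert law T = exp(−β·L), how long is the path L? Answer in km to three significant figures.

Beer–Lambert: T = exp(−βL) ⇒ L = −ln(T)/β = −ln(0.104)/1.43 = 2.2634/1.43 = 1.583 km.

1.58 km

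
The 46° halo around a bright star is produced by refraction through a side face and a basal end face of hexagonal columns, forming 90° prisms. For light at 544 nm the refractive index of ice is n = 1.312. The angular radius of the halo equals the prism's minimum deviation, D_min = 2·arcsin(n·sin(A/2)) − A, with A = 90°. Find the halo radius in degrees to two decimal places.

46.17°

n·sin(A/2) = 1.312 × sin 45° = 1.312 × 0.7071 = 0.9277.
D_min = 2·arcsin(0.9277) − 90° = 2 × 68.083° − 90° = 46.166°.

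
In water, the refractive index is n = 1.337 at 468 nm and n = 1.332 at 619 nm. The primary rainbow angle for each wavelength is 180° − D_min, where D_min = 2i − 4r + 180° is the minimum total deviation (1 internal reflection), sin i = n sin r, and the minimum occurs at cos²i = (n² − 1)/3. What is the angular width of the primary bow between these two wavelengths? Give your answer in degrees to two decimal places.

At 468 nm (n = 1.337): cos²i = 0.26252 → i = 59.178°, r = 39.964°, D_min = 138.500°, rainbow angle = 41.500°.
At 619 nm (n = 1.332): cos²i = 0.25807 → i = 59.469°, r = 40.290°, D_min = 137.776°, rainbow angle = 42.224°.
Angular width = |41.500° − 42.224°| = 0.724°.

0.72°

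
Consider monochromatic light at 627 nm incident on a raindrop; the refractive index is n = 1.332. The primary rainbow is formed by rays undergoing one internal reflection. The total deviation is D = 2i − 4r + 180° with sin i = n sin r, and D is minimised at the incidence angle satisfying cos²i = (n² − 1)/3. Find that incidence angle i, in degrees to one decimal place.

cos²i = (1.332² − 1)/3 = (1.77422 − 1)/3 = 0.25807.
cos i = 0.50801, so i = 59.469°.

59.5°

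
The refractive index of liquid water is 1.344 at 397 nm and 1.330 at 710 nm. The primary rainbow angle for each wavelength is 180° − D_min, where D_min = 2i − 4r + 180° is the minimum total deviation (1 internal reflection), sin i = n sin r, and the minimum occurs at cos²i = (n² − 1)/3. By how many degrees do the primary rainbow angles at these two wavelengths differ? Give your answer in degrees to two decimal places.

At 397 nm (n = 1.344): cos²i = 0.26878 → i = 58.772°, r = 39.512°, D_min = 139.495°, rainbow angle = 40.505°.
At 710 nm (n = 1.330): cos²i = 0.25630 → i = 59.585°, r = 40.422°, D_min = 137.484°, rainbow angle = 42.516°.
Angular width = |40.505° − 42.516°| = 2.011°.

2.01°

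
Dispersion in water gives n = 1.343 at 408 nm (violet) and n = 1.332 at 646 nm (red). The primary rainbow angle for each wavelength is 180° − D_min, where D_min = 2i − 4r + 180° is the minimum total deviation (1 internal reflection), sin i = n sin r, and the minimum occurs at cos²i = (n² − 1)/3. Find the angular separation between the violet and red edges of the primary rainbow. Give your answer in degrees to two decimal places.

At 408 nm (n = 1.343): cos²i = 0.26788 → i = 58.830°, r = 39.577°, D_min = 139.354°, rainbow angle = 40.646°.
At 646 nm (n = 1.332): cos²i = 0.25807 → i = 59.469°, r = 40.290°, D_min = 137.776°, rainbow angle = 42.224°.
Angular width = |40.646° − 42.224°| = 1.578°.

1.58°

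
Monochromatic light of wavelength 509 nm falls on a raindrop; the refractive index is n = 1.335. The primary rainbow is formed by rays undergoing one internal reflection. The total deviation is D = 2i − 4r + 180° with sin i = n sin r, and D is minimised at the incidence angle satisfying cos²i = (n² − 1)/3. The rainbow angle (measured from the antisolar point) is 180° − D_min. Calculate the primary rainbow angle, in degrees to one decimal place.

41.8°

cos²i = (1.78222 − 1)/3 = 0.26074; i = arccos(0.51063) = 59.294°.
sin r = sin 59.294°/1.335 = 0.64405; r = 40.094°.
D_min = 2·59.294° − 4·40.094° + 180° = 138.212°.
Rainbow angle = 180° − D_min = 41.788°.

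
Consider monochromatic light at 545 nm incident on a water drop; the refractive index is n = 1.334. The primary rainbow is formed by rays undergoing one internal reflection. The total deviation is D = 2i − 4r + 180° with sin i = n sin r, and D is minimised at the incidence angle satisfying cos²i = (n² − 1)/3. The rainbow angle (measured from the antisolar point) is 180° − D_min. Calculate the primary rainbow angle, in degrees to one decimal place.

cos²i = (1.77956 − 1)/3 = 0.25985; i = arccos(0.50976) = 59.352°.
sin r = sin 59.352°/1.334 = 0.64492; r = 40.159°.
D_min = 2·59.352° − 4·40.159° + 180° = 138.067°.
Rainbow angle = 180° − D_min = 41.933°.

41.9°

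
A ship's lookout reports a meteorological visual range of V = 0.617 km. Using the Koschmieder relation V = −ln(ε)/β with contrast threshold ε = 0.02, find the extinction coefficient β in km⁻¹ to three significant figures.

6.34 km⁻¹

β = −ln(0.02) / V = 3.912 / 0.617 = 6.3404 km⁻¹.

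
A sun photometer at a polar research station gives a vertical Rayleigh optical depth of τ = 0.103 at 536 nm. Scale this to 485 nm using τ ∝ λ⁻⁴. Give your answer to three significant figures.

0.154

τ(485 nm) = τ(536 nm) × (536/485)⁴ = 0.103 × (1.1052)⁴ = 0.103 × 1.4917 = 0.1536.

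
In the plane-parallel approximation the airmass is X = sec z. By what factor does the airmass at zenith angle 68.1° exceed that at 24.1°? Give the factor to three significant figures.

2.45

X(68.1°)/X(24.1°) = sec 68.1° / sec 24.1° = cos 24.1° / cos 68.1° = 0.9128/0.3730 = 2.4474.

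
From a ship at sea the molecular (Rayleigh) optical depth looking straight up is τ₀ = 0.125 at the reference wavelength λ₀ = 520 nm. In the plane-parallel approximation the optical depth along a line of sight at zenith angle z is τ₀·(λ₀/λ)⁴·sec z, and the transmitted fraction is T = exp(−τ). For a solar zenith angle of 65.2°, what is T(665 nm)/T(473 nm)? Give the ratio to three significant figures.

1.38

Airmass: sec 65.2° = 2.3841.
τ(665 nm) = 0.125 × (520/665)⁴ × 2.3841 = 0.125 × 0.3739 × 2.3841 = 0.1114.
τ(473 nm) = 0.125 × (520/473)⁴ × 2.3841 = 0.125 × 1.4607 × 2.3841 = 0.4353.
T(665)/T(473) = exp(τ_B − τ_A) = exp(0.3239) = 1.3825.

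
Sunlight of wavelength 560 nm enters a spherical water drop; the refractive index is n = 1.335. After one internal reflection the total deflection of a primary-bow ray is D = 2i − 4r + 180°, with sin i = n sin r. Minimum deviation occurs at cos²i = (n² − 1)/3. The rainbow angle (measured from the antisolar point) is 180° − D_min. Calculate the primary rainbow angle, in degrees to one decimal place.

41.8°

cos²i = (1.78222 − 1)/3 = 0.26074; i = arccos(0.51063) = 59.294°.
sin r = sin 59.294°/1.335 = 0.64405; r = 40.094°.
D_min = 2·59.294° − 4·40.094° + 180° = 138.212°.
Rainbow angle = 180° − D_min = 41.788°.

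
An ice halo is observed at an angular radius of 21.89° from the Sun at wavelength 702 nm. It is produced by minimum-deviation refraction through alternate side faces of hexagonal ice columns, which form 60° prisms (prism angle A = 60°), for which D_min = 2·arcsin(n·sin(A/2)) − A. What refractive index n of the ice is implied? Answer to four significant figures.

Rearranging: n = sin((D_min + A)/2) / sin(A/2).
(D_min + A)/2 = (21.89° + 60°)/2 = 40.945°.
n = sin 40.945° / sin 30° = 0.6553 / 0.5000 = 1.3107.

1.311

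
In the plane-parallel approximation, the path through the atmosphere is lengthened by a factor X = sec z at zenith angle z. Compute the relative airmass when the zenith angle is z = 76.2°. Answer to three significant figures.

4.19

X = sec z = 1/cos 76.2° = 1/0.2385 = 4.1923.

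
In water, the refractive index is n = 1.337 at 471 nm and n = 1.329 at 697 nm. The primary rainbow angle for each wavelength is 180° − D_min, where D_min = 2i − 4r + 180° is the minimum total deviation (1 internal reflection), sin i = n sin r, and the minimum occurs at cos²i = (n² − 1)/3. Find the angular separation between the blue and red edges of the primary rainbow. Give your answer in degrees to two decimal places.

1.16°

At 471 nm (n = 1.337): cos²i = 0.26252 → i = 59.178°, r = 39.964°, D_min = 138.500°, rainbow angle = 41.500°.
At 697 nm (n = 1.329): cos²i = 0.25541 → i = 59.643°, r = 40.487°, D_min = 137.337°, rainbow angle = 42.663°.
Angular width = |41.500° − 42.663°| = 1.163°.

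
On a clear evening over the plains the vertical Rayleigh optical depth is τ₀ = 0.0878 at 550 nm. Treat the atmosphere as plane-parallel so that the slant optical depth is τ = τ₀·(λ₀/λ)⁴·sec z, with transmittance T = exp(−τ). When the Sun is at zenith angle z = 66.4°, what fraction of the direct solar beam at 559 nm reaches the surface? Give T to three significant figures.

0.814

sec 66.4° = 2.4978.
τ = 0.0878 × (550/559)⁴ × 2.4978 = 0.0878 × 0.9371 × 2.4978 = 0.2055.
T = exp(−0.2055) = 0.8142.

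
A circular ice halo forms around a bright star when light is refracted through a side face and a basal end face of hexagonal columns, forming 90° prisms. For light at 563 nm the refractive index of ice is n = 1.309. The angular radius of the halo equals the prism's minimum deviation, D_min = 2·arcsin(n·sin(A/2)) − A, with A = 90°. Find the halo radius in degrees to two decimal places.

45.52°

n·sin(A/2) = 1.309 × sin 45° = 1.309 × 0.7071 = 0.9256.
D_min = 2·arcsin(0.9256) − 90° = 2 × 67.759° − 90° = 45.519°.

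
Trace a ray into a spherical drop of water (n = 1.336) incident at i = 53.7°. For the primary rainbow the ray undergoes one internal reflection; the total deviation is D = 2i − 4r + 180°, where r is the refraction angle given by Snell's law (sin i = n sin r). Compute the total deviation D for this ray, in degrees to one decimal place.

139.0°

sin r = sin 53.7° / 1.336 = 0.8059/1.336 = 0.6032; r = 37.10°.
D = 2·53.7° − 4·37.10° + 180° = 107.40° − 148.41° + 180° = 138.99°.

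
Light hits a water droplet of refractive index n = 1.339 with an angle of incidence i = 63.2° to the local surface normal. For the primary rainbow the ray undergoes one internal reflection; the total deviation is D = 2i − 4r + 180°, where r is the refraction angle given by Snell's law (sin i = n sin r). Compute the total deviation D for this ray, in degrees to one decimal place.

139.2°

sin r = sin 63.2° / 1.339 = 0.8926/1.339 = 0.6666; r = 41.81°.
D = 2·63.2° − 4·41.81° + 180° = 126.40° − 167.22° + 180° = 139.18°.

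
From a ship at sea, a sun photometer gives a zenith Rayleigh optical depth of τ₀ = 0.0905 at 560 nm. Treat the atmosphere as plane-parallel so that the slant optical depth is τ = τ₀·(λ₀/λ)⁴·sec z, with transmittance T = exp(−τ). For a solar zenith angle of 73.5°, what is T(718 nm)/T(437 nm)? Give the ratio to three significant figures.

2.10

Airmass: sec 73.5° = 3.5209.
τ(718 nm) = 0.0905 × (560/718)⁴ × 3.5209 = 0.0905 × 0.3700 × 3.5209 = 0.1179.
τ(437 nm) = 0.0905 × (560/437)⁴ × 3.5209 = 0.0905 × 2.6967 × 3.5209 = 0.8593.
T(718)/T(437) = exp(τ_B − τ_A) = exp(0.7414) = 2.0988.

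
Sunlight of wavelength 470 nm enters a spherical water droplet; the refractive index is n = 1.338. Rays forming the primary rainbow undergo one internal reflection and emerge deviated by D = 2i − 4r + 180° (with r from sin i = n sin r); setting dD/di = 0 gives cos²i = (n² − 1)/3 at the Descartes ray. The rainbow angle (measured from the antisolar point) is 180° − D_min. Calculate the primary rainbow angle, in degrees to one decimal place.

41.4°

cos²i = (1.79024 − 1)/3 = 0.26341; i = arccos(0.51324) = 59.120°.
sin r = sin 59.120°/1.338 = 0.64144; r = 39.899°.
D_min = 2·59.120° − 4·39.899° + 180° = 138.643°.
Rainbow angle = 180° − D_min = 41.357°.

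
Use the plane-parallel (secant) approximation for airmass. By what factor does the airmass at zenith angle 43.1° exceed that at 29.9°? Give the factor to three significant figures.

X(43.1°)/X(29.9°) = sec 43.1° / sec 29.9° = cos 29.9° / cos 43.1° = 0.8669/0.7302 = 1.1873.

1.19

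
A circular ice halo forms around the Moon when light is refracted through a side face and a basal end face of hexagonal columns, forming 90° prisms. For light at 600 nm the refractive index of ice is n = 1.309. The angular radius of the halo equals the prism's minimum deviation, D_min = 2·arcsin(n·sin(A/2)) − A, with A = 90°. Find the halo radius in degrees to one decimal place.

n·sin(A/2) = 1.309 × sin 45° = 1.309 × 0.7071 = 0.9256.
D_min = 2·arcsin(0.9256) − 90° = 2 × 67.759° − 90° = 45.519°.

45.5°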